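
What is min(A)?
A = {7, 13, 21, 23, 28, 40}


Set A = {7, 13, 21, 23, 28, 40}
Elements in ascending order: 7, 13, 21, 23, 28, 40
The smallest element is 7.

7


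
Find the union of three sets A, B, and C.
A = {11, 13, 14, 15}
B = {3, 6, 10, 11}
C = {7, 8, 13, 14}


Set A = {11, 13, 14, 15}
Set B = {3, 6, 10, 11}
Set C = {7, 8, 13, 14}
First, A ∪ B = {3, 6, 10, 11, 13, 14, 15}
Then, (A ∪ B) ∪ C = {3, 6, 7, 8, 10, 11, 13, 14, 15}

{3, 6, 7, 8, 10, 11, 13, 14, 15}


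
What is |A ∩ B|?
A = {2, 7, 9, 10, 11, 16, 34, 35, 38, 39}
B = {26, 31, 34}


Set A = {2, 7, 9, 10, 11, 16, 34, 35, 38, 39}
Set B = {26, 31, 34}
A ∩ B = {34}
|A ∩ B| = 1

1


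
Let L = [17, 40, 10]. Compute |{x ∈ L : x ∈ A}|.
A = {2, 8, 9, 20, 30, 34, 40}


Set A = {2, 8, 9, 20, 30, 34, 40}
Candidates: [17, 40, 10]
Check each candidate:
17 ∉ A, 40 ∈ A, 10 ∉ A
Count of candidates in A: 1

1


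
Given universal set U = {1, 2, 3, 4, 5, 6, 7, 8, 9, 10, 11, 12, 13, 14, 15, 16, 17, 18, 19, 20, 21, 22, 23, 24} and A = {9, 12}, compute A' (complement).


Universal set U = {1, 2, 3, 4, 5, 6, 7, 8, 9, 10, 11, 12, 13, 14, 15, 16, 17, 18, 19, 20, 21, 22, 23, 24}
Set A = {9, 12}
A' = U \ A = elements in U but not in A
Checking each element of U:
1 (not in A, include), 2 (not in A, include), 3 (not in A, include), 4 (not in A, include), 5 (not in A, include), 6 (not in A, include), 7 (not in A, include), 8 (not in A, include), 9 (in A, exclude), 10 (not in A, include), 11 (not in A, include), 12 (in A, exclude), 13 (not in A, include), 14 (not in A, include), 15 (not in A, include), 16 (not in A, include), 17 (not in A, include), 18 (not in A, include), 19 (not in A, include), 20 (not in A, include), 21 (not in A, include), 22 (not in A, include), 23 (not in A, include), 24 (not in A, include)
A' = {1, 2, 3, 4, 5, 6, 7, 8, 10, 11, 13, 14, 15, 16, 17, 18, 19, 20, 21, 22, 23, 24}

{1, 2, 3, 4, 5, 6, 7, 8, 10, 11, 13, 14, 15, 16, 17, 18, 19, 20, 21, 22, 23, 24}


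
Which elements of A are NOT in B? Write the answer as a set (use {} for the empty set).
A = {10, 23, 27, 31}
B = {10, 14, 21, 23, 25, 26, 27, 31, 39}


Set A = {10, 23, 27, 31}
Set B = {10, 14, 21, 23, 25, 26, 27, 31, 39}
Check each element of A against B:
10 ∈ B, 23 ∈ B, 27 ∈ B, 31 ∈ B
Elements of A not in B: {}

{}


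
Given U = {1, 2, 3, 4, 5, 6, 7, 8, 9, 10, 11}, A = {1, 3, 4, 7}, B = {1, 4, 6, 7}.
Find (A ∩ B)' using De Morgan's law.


U = {1, 2, 3, 4, 5, 6, 7, 8, 9, 10, 11}
A = {1, 3, 4, 7}, B = {1, 4, 6, 7}
A ∩ B = {1, 4, 7}
(A ∩ B)' = U \ (A ∩ B) = {2, 3, 5, 6, 8, 9, 10, 11}
Verification via A' ∪ B': A' = {2, 5, 6, 8, 9, 10, 11}, B' = {2, 3, 5, 8, 9, 10, 11}
A' ∪ B' = {2, 3, 5, 6, 8, 9, 10, 11} ✓

{2, 3, 5, 6, 8, 9, 10, 11}


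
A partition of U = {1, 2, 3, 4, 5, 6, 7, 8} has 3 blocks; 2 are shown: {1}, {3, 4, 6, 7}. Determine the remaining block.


U = {1, 2, 3, 4, 5, 6, 7, 8}
Shown blocks: {1}, {3, 4, 6, 7}
A partition's blocks are pairwise disjoint and cover U, so the missing block = U \ (union of shown blocks).
Union of shown blocks: {1, 3, 4, 6, 7}
Missing block = U \ (union) = {2, 5, 8}

{2, 5, 8}


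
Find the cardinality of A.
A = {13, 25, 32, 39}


Set A = {13, 25, 32, 39}
Listing elements: 13, 25, 32, 39
Counting: 4 elements
|A| = 4

4


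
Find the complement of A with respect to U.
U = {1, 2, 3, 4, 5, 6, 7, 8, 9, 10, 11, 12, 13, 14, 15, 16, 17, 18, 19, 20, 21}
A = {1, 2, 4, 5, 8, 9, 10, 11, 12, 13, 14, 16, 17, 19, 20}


Universal set U = {1, 2, 3, 4, 5, 6, 7, 8, 9, 10, 11, 12, 13, 14, 15, 16, 17, 18, 19, 20, 21}
Set A = {1, 2, 4, 5, 8, 9, 10, 11, 12, 13, 14, 16, 17, 19, 20}
A' = U \ A = elements in U but not in A
Checking each element of U:
1 (in A, exclude), 2 (in A, exclude), 3 (not in A, include), 4 (in A, exclude), 5 (in A, exclude), 6 (not in A, include), 7 (not in A, include), 8 (in A, exclude), 9 (in A, exclude), 10 (in A, exclude), 11 (in A, exclude), 12 (in A, exclude), 13 (in A, exclude), 14 (in A, exclude), 15 (not in A, include), 16 (in A, exclude), 17 (in A, exclude), 18 (not in A, include), 19 (in A, exclude), 20 (in A, exclude), 21 (not in A, include)
A' = {3, 6, 7, 15, 18, 21}

{3, 6, 7, 15, 18, 21}


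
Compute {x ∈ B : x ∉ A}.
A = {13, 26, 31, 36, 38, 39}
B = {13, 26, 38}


Set A = {13, 26, 31, 36, 38, 39}
Set B = {13, 26, 38}
Check each element of B against A:
13 ∈ A, 26 ∈ A, 38 ∈ A
Elements of B not in A: {}

{}


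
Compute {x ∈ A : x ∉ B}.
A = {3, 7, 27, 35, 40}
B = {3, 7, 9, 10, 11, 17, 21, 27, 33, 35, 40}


Set A = {3, 7, 27, 35, 40}
Set B = {3, 7, 9, 10, 11, 17, 21, 27, 33, 35, 40}
Check each element of A against B:
3 ∈ B, 7 ∈ B, 27 ∈ B, 35 ∈ B, 40 ∈ B
Elements of A not in B: {}

{}


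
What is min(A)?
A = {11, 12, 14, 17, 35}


Set A = {11, 12, 14, 17, 35}
Elements in ascending order: 11, 12, 14, 17, 35
The smallest element is 11.

11


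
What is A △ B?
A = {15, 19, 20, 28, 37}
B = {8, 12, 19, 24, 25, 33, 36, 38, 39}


Set A = {15, 19, 20, 28, 37}
Set B = {8, 12, 19, 24, 25, 33, 36, 38, 39}
A △ B = (A \ B) ∪ (B \ A)
Elements in A but not B: {15, 20, 28, 37}
Elements in B but not A: {8, 12, 24, 25, 33, 36, 38, 39}
A △ B = {8, 12, 15, 20, 24, 25, 28, 33, 36, 37, 38, 39}

{8, 12, 15, 20, 24, 25, 28, 33, 36, 37, 38, 39}


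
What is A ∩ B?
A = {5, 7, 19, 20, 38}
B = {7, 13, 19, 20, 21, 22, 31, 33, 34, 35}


Set A = {5, 7, 19, 20, 38}
Set B = {7, 13, 19, 20, 21, 22, 31, 33, 34, 35}
A ∩ B includes only elements in both sets.
Check each element of A against B:
5 ✗, 7 ✓, 19 ✓, 20 ✓, 38 ✗
A ∩ B = {7, 19, 20}

{7, 19, 20}


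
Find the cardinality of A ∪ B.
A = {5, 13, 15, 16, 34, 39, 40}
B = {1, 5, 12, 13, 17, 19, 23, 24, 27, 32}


Set A = {5, 13, 15, 16, 34, 39, 40}, |A| = 7
Set B = {1, 5, 12, 13, 17, 19, 23, 24, 27, 32}, |B| = 10
A ∩ B = {5, 13}, |A ∩ B| = 2
|A ∪ B| = |A| + |B| - |A ∩ B| = 7 + 10 - 2 = 15

15


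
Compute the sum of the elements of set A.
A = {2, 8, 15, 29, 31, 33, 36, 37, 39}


Set A = {2, 8, 15, 29, 31, 33, 36, 37, 39}
Sum = 2 + 8 + 15 + 29 + 31 + 33 + 36 + 37 + 39 = 230

230


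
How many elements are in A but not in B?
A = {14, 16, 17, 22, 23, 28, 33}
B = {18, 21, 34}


Set A = {14, 16, 17, 22, 23, 28, 33}
Set B = {18, 21, 34}
A \ B = {14, 16, 17, 22, 23, 28, 33}
|A \ B| = 7

7


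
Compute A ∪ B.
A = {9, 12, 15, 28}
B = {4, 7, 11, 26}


Set A = {9, 12, 15, 28}
Set B = {4, 7, 11, 26}
A ∪ B includes all elements in either set.
Elements from A: {9, 12, 15, 28}
Elements from B not already included: {4, 7, 11, 26}
A ∪ B = {4, 7, 9, 11, 12, 15, 26, 28}

{4, 7, 9, 11, 12, 15, 26, 28}


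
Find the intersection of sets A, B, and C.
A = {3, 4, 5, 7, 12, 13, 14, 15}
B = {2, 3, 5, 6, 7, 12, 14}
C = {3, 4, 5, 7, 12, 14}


Set A = {3, 4, 5, 7, 12, 13, 14, 15}
Set B = {2, 3, 5, 6, 7, 12, 14}
Set C = {3, 4, 5, 7, 12, 14}
First, A ∩ B = {3, 5, 7, 12, 14}
Then, (A ∩ B) ∩ C = {3, 5, 7, 12, 14}

{3, 5, 7, 12, 14}


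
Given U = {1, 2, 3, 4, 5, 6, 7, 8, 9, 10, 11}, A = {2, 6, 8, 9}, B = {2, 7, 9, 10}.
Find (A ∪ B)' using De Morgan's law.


U = {1, 2, 3, 4, 5, 6, 7, 8, 9, 10, 11}
A = {2, 6, 8, 9}, B = {2, 7, 9, 10}
A ∪ B = {2, 6, 7, 8, 9, 10}
(A ∪ B)' = U \ (A ∪ B) = {1, 3, 4, 5, 11}
Verification via A' ∩ B': A' = {1, 3, 4, 5, 7, 10, 11}, B' = {1, 3, 4, 5, 6, 8, 11}
A' ∩ B' = {1, 3, 4, 5, 11} ✓

{1, 3, 4, 5, 11}


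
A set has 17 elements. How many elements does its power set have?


The set has 17 elements.
The power set contains all possible subsets.
|P(A)| = 2^|A| = 2^17 = 131072

131072


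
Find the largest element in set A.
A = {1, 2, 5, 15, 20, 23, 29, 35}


Set A = {1, 2, 5, 15, 20, 23, 29, 35}
Elements in ascending order: 1, 2, 5, 15, 20, 23, 29, 35
The largest element is 35.

35


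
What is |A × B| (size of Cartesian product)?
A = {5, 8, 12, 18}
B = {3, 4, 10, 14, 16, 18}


Set A = {5, 8, 12, 18} has 4 elements.
Set B = {3, 4, 10, 14, 16, 18} has 6 elements.
|A × B| = |A| × |B| = 4 × 6 = 24

24


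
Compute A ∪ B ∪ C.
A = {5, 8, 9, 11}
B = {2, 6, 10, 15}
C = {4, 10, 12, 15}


Set A = {5, 8, 9, 11}
Set B = {2, 6, 10, 15}
Set C = {4, 10, 12, 15}
First, A ∪ B = {2, 5, 6, 8, 9, 10, 11, 15}
Then, (A ∪ B) ∪ C = {2, 4, 5, 6, 8, 9, 10, 11, 12, 15}

{2, 4, 5, 6, 8, 9, 10, 11, 12, 15}


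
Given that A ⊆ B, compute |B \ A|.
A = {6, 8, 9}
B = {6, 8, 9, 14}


Set A = {6, 8, 9}, |A| = 3
Set B = {6, 8, 9, 14}, |B| = 4
Since A ⊆ B: B \ A = {14}
|B| - |A| = 4 - 3 = 1

1


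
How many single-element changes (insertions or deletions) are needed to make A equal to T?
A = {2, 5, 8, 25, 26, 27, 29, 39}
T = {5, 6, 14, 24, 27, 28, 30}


Set A = {2, 5, 8, 25, 26, 27, 29, 39}
Set T = {5, 6, 14, 24, 27, 28, 30}
Elements to remove from A (in A, not in T): {2, 8, 25, 26, 29, 39} → 6 removals
Elements to add to A (in T, not in A): {6, 14, 24, 28, 30} → 5 additions
Total edits = 6 + 5 = 11

11


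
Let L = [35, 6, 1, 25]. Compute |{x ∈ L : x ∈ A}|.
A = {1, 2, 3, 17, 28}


Set A = {1, 2, 3, 17, 28}
Candidates: [35, 6, 1, 25]
Check each candidate:
35 ∉ A, 6 ∉ A, 1 ∈ A, 25 ∉ A
Count of candidates in A: 1

1


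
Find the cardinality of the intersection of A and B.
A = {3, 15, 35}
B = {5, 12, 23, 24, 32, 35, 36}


Set A = {3, 15, 35}
Set B = {5, 12, 23, 24, 32, 35, 36}
A ∩ B = {35}
|A ∩ B| = 1

1


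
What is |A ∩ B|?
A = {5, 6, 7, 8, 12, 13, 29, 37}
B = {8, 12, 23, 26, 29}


Set A = {5, 6, 7, 8, 12, 13, 29, 37}
Set B = {8, 12, 23, 26, 29}
A ∩ B = {8, 12, 29}
|A ∩ B| = 3

3


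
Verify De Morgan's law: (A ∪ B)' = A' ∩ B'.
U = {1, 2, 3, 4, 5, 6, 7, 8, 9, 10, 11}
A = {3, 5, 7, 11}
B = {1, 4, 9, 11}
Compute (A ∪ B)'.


U = {1, 2, 3, 4, 5, 6, 7, 8, 9, 10, 11}
A = {3, 5, 7, 11}, B = {1, 4, 9, 11}
A ∪ B = {1, 3, 4, 5, 7, 9, 11}
(A ∪ B)' = U \ (A ∪ B) = {2, 6, 8, 10}
Verification via A' ∩ B': A' = {1, 2, 4, 6, 8, 9, 10}, B' = {2, 3, 5, 6, 7, 8, 10}
A' ∩ B' = {2, 6, 8, 10} ✓

{2, 6, 8, 10}


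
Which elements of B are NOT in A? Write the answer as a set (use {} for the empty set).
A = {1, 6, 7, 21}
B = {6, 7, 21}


Set A = {1, 6, 7, 21}
Set B = {6, 7, 21}
Check each element of B against A:
6 ∈ A, 7 ∈ A, 21 ∈ A
Elements of B not in A: {}

{}


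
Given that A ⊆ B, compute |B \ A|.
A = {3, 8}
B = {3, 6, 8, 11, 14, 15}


Set A = {3, 8}, |A| = 2
Set B = {3, 6, 8, 11, 14, 15}, |B| = 6
Since A ⊆ B: B \ A = {6, 11, 14, 15}
|B| - |A| = 6 - 2 = 4

4


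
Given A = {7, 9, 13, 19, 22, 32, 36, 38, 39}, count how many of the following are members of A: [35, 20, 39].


Set A = {7, 9, 13, 19, 22, 32, 36, 38, 39}
Candidates: [35, 20, 39]
Check each candidate:
35 ∉ A, 20 ∉ A, 39 ∈ A
Count of candidates in A: 1

1


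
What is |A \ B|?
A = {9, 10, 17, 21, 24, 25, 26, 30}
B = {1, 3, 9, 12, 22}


Set A = {9, 10, 17, 21, 24, 25, 26, 30}
Set B = {1, 3, 9, 12, 22}
A \ B = {10, 17, 21, 24, 25, 26, 30}
|A \ B| = 7

7


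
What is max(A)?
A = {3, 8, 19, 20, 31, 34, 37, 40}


Set A = {3, 8, 19, 20, 31, 34, 37, 40}
Elements in ascending order: 3, 8, 19, 20, 31, 34, 37, 40
The largest element is 40.

40


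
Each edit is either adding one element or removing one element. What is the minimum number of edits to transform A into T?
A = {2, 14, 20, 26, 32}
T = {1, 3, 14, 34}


Set A = {2, 14, 20, 26, 32}
Set T = {1, 3, 14, 34}
Elements to remove from A (in A, not in T): {2, 20, 26, 32} → 4 removals
Elements to add to A (in T, not in A): {1, 3, 34} → 3 additions
Total edits = 4 + 3 = 7

7


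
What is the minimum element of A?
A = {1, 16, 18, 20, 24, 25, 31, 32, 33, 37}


Set A = {1, 16, 18, 20, 24, 25, 31, 32, 33, 37}
Elements in ascending order: 1, 16, 18, 20, 24, 25, 31, 32, 33, 37
The smallest element is 1.

1


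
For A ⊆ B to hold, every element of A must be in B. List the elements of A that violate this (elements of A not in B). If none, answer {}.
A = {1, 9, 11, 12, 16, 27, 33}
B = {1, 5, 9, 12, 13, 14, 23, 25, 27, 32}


Set A = {1, 9, 11, 12, 16, 27, 33}
Set B = {1, 5, 9, 12, 13, 14, 23, 25, 27, 32}
Check each element of A against B:
1 ∈ B, 9 ∈ B, 11 ∉ B (include), 12 ∈ B, 16 ∉ B (include), 27 ∈ B, 33 ∉ B (include)
Elements of A not in B: {11, 16, 33}

{11, 16, 33}


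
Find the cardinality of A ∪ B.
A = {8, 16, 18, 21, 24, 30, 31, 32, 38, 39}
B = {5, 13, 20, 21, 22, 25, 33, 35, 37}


Set A = {8, 16, 18, 21, 24, 30, 31, 32, 38, 39}, |A| = 10
Set B = {5, 13, 20, 21, 22, 25, 33, 35, 37}, |B| = 9
A ∩ B = {21}, |A ∩ B| = 1
|A ∪ B| = |A| + |B| - |A ∩ B| = 10 + 9 - 1 = 18

18


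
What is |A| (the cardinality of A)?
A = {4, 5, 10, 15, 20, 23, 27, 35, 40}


Set A = {4, 5, 10, 15, 20, 23, 27, 35, 40}
Listing elements: 4, 5, 10, 15, 20, 23, 27, 35, 40
Counting: 9 elements
|A| = 9

9


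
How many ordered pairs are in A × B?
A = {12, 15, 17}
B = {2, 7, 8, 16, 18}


Set A = {12, 15, 17} has 3 elements.
Set B = {2, 7, 8, 16, 18} has 5 elements.
|A × B| = |A| × |B| = 3 × 5 = 15

15


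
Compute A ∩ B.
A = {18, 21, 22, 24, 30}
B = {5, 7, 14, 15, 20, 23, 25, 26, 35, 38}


Set A = {18, 21, 22, 24, 30}
Set B = {5, 7, 14, 15, 20, 23, 25, 26, 35, 38}
A ∩ B includes only elements in both sets.
Check each element of A against B:
18 ✗, 21 ✗, 22 ✗, 24 ✗, 30 ✗
A ∩ B = {}

{}


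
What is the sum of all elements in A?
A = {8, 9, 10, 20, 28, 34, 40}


Set A = {8, 9, 10, 20, 28, 34, 40}
Sum = 8 + 9 + 10 + 20 + 28 + 34 + 40 = 149

149


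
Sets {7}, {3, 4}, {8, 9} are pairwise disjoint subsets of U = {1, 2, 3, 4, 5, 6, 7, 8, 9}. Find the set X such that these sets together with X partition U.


U = {1, 2, 3, 4, 5, 6, 7, 8, 9}
Shown blocks: {7}, {3, 4}, {8, 9}
A partition's blocks are pairwise disjoint and cover U, so the missing block = U \ (union of shown blocks).
Union of shown blocks: {3, 4, 7, 8, 9}
Missing block = U \ (union) = {1, 2, 5, 6}

{1, 2, 5, 6}


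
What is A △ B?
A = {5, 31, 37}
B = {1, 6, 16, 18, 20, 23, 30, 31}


Set A = {5, 31, 37}
Set B = {1, 6, 16, 18, 20, 23, 30, 31}
A △ B = (A \ B) ∪ (B \ A)
Elements in A but not B: {5, 37}
Elements in B but not A: {1, 6, 16, 18, 20, 23, 30}
A △ B = {1, 5, 6, 16, 18, 20, 23, 30, 37}

{1, 5, 6, 16, 18, 20, 23, 30, 37}


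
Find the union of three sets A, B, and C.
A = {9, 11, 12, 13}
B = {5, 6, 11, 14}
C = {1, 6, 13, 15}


Set A = {9, 11, 12, 13}
Set B = {5, 6, 11, 14}
Set C = {1, 6, 13, 15}
First, A ∪ B = {5, 6, 9, 11, 12, 13, 14}
Then, (A ∪ B) ∪ C = {1, 5, 6, 9, 11, 12, 13, 14, 15}

{1, 5, 6, 9, 11, 12, 13, 14, 15}


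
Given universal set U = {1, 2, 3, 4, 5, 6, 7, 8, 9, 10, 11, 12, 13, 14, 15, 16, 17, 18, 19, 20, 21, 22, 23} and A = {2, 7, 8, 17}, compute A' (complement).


Universal set U = {1, 2, 3, 4, 5, 6, 7, 8, 9, 10, 11, 12, 13, 14, 15, 16, 17, 18, 19, 20, 21, 22, 23}
Set A = {2, 7, 8, 17}
A' = U \ A = elements in U but not in A
Checking each element of U:
1 (not in A, include), 2 (in A, exclude), 3 (not in A, include), 4 (not in A, include), 5 (not in A, include), 6 (not in A, include), 7 (in A, exclude), 8 (in A, exclude), 9 (not in A, include), 10 (not in A, include), 11 (not in A, include), 12 (not in A, include), 13 (not in A, include), 14 (not in A, include), 15 (not in A, include), 16 (not in A, include), 17 (in A, exclude), 18 (not in A, include), 19 (not in A, include), 20 (not in A, include), 21 (not in A, include), 22 (not in A, include), 23 (not in A, include)
A' = {1, 3, 4, 5, 6, 9, 10, 11, 12, 13, 14, 15, 16, 18, 19, 20, 21, 22, 23}

{1, 3, 4, 5, 6, 9, 10, 11, 12, 13, 14, 15, 16, 18, 19, 20, 21, 22, 23}


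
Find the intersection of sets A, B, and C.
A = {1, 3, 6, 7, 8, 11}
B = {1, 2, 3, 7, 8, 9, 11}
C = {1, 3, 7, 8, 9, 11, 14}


Set A = {1, 3, 6, 7, 8, 11}
Set B = {1, 2, 3, 7, 8, 9, 11}
Set C = {1, 3, 7, 8, 9, 11, 14}
First, A ∩ B = {1, 3, 7, 8, 11}
Then, (A ∩ B) ∩ C = {1, 3, 7, 8, 11}

{1, 3, 7, 8, 11}


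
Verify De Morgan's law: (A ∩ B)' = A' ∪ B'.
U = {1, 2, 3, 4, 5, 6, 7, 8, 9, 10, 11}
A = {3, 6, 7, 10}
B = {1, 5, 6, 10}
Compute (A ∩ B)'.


U = {1, 2, 3, 4, 5, 6, 7, 8, 9, 10, 11}
A = {3, 6, 7, 10}, B = {1, 5, 6, 10}
A ∩ B = {6, 10}
(A ∩ B)' = U \ (A ∩ B) = {1, 2, 3, 4, 5, 7, 8, 9, 11}
Verification via A' ∪ B': A' = {1, 2, 4, 5, 8, 9, 11}, B' = {2, 3, 4, 7, 8, 9, 11}
A' ∪ B' = {1, 2, 3, 4, 5, 7, 8, 9, 11} ✓

{1, 2, 3, 4, 5, 7, 8, 9, 11}


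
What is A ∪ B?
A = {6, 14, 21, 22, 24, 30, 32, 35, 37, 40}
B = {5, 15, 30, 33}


Set A = {6, 14, 21, 22, 24, 30, 32, 35, 37, 40}
Set B = {5, 15, 30, 33}
A ∪ B includes all elements in either set.
Elements from A: {6, 14, 21, 22, 24, 30, 32, 35, 37, 40}
Elements from B not already included: {5, 15, 33}
A ∪ B = {5, 6, 14, 15, 21, 22, 24, 30, 32, 33, 35, 37, 40}

{5, 6, 14, 15, 21, 22, 24, 30, 32, 33, 35, 37, 40}


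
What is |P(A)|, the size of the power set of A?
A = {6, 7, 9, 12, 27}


Set A = {6, 7, 9, 12, 27}
|A| = 5
The power set P(A) contains all subsets of A.
|P(A)| = 2^|A| = 2^5 = 32

32


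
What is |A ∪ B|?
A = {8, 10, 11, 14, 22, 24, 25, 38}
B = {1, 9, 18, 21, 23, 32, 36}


Set A = {8, 10, 11, 14, 22, 24, 25, 38}, |A| = 8
Set B = {1, 9, 18, 21, 23, 32, 36}, |B| = 7
A ∩ B = {}, |A ∩ B| = 0
|A ∪ B| = |A| + |B| - |A ∩ B| = 8 + 7 - 0 = 15

15


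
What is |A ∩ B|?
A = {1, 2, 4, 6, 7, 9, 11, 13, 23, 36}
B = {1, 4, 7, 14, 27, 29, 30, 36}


Set A = {1, 2, 4, 6, 7, 9, 11, 13, 23, 36}
Set B = {1, 4, 7, 14, 27, 29, 30, 36}
A ∩ B = {1, 4, 7, 36}
|A ∩ B| = 4

4


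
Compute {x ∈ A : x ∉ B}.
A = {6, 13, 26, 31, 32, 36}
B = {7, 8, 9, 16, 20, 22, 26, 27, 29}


Set A = {6, 13, 26, 31, 32, 36}
Set B = {7, 8, 9, 16, 20, 22, 26, 27, 29}
Check each element of A against B:
6 ∉ B (include), 13 ∉ B (include), 26 ∈ B, 31 ∉ B (include), 32 ∉ B (include), 36 ∉ B (include)
Elements of A not in B: {6, 13, 31, 32, 36}

{6, 13, 31, 32, 36}


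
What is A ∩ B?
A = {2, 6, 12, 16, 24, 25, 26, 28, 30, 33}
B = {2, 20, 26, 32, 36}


Set A = {2, 6, 12, 16, 24, 25, 26, 28, 30, 33}
Set B = {2, 20, 26, 32, 36}
A ∩ B includes only elements in both sets.
Check each element of A against B:
2 ✓, 6 ✗, 12 ✗, 16 ✗, 24 ✗, 25 ✗, 26 ✓, 28 ✗, 30 ✗, 33 ✗
A ∩ B = {2, 26}

{2, 26}


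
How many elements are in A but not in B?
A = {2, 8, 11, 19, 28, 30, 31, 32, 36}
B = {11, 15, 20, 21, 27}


Set A = {2, 8, 11, 19, 28, 30, 31, 32, 36}
Set B = {11, 15, 20, 21, 27}
A \ B = {2, 8, 19, 28, 30, 31, 32, 36}
|A \ B| = 8

8


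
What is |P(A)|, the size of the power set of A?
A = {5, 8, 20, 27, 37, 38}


Set A = {5, 8, 20, 27, 37, 38}
|A| = 6
The power set P(A) contains all subsets of A.
|P(A)| = 2^|A| = 2^6 = 64

64


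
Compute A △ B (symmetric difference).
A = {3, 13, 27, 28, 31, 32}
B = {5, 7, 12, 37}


Set A = {3, 13, 27, 28, 31, 32}
Set B = {5, 7, 12, 37}
A △ B = (A \ B) ∪ (B \ A)
Elements in A but not B: {3, 13, 27, 28, 31, 32}
Elements in B but not A: {5, 7, 12, 37}
A △ B = {3, 5, 7, 12, 13, 27, 28, 31, 32, 37}

{3, 5, 7, 12, 13, 27, 28, 31, 32, 37}


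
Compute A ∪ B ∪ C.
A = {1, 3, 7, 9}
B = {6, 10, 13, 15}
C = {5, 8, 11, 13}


Set A = {1, 3, 7, 9}
Set B = {6, 10, 13, 15}
Set C = {5, 8, 11, 13}
First, A ∪ B = {1, 3, 6, 7, 9, 10, 13, 15}
Then, (A ∪ B) ∪ C = {1, 3, 5, 6, 7, 8, 9, 10, 11, 13, 15}

{1, 3, 5, 6, 7, 8, 9, 10, 11, 13, 15}


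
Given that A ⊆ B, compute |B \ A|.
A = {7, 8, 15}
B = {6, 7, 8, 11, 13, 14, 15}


Set A = {7, 8, 15}, |A| = 3
Set B = {6, 7, 8, 11, 13, 14, 15}, |B| = 7
Since A ⊆ B: B \ A = {6, 11, 13, 14}
|B| - |A| = 7 - 3 = 4

4


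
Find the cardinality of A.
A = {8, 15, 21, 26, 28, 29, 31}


Set A = {8, 15, 21, 26, 28, 29, 31}
Listing elements: 8, 15, 21, 26, 28, 29, 31
Counting: 7 elements
|A| = 7

7


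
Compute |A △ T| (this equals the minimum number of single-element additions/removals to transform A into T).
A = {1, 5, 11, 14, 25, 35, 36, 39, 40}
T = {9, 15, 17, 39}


Set A = {1, 5, 11, 14, 25, 35, 36, 39, 40}
Set T = {9, 15, 17, 39}
Elements to remove from A (in A, not in T): {1, 5, 11, 14, 25, 35, 36, 40} → 8 removals
Elements to add to A (in T, not in A): {9, 15, 17} → 3 additions
Total edits = 8 + 3 = 11

11


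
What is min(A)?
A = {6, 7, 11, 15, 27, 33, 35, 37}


Set A = {6, 7, 11, 15, 27, 33, 35, 37}
Elements in ascending order: 6, 7, 11, 15, 27, 33, 35, 37
The smallest element is 6.

6


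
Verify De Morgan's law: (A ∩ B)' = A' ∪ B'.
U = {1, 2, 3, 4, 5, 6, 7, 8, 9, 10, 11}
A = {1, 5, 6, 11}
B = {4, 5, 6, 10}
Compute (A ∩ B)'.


U = {1, 2, 3, 4, 5, 6, 7, 8, 9, 10, 11}
A = {1, 5, 6, 11}, B = {4, 5, 6, 10}
A ∩ B = {5, 6}
(A ∩ B)' = U \ (A ∩ B) = {1, 2, 3, 4, 7, 8, 9, 10, 11}
Verification via A' ∪ B': A' = {2, 3, 4, 7, 8, 9, 10}, B' = {1, 2, 3, 7, 8, 9, 11}
A' ∪ B' = {1, 2, 3, 4, 7, 8, 9, 10, 11} ✓

{1, 2, 3, 4, 7, 8, 9, 10, 11}


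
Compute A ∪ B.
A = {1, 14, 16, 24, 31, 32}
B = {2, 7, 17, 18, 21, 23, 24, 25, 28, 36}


Set A = {1, 14, 16, 24, 31, 32}
Set B = {2, 7, 17, 18, 21, 23, 24, 25, 28, 36}
A ∪ B includes all elements in either set.
Elements from A: {1, 14, 16, 24, 31, 32}
Elements from B not already included: {2, 7, 17, 18, 21, 23, 25, 28, 36}
A ∪ B = {1, 2, 7, 14, 16, 17, 18, 21, 23, 24, 25, 28, 31, 32, 36}

{1, 2, 7, 14, 16, 17, 18, 21, 23, 24, 25, 28, 31, 32, 36}


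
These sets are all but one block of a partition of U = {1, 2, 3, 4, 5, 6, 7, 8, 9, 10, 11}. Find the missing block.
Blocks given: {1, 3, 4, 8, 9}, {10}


U = {1, 2, 3, 4, 5, 6, 7, 8, 9, 10, 11}
Shown blocks: {1, 3, 4, 8, 9}, {10}
A partition's blocks are pairwise disjoint and cover U, so the missing block = U \ (union of shown blocks).
Union of shown blocks: {1, 3, 4, 8, 9, 10}
Missing block = U \ (union) = {2, 5, 6, 7, 11}

{2, 5, 6, 7, 11}


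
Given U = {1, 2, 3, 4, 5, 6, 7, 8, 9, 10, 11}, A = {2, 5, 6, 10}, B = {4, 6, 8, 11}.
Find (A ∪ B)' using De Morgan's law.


U = {1, 2, 3, 4, 5, 6, 7, 8, 9, 10, 11}
A = {2, 5, 6, 10}, B = {4, 6, 8, 11}
A ∪ B = {2, 4, 5, 6, 8, 10, 11}
(A ∪ B)' = U \ (A ∪ B) = {1, 3, 7, 9}
Verification via A' ∩ B': A' = {1, 3, 4, 7, 8, 9, 11}, B' = {1, 2, 3, 5, 7, 9, 10}
A' ∩ B' = {1, 3, 7, 9} ✓

{1, 3, 7, 9}


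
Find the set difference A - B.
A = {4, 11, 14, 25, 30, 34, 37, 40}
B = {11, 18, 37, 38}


Set A = {4, 11, 14, 25, 30, 34, 37, 40}
Set B = {11, 18, 37, 38}
A \ B includes elements in A that are not in B.
Check each element of A:
4 (not in B, keep), 11 (in B, remove), 14 (not in B, keep), 25 (not in B, keep), 30 (not in B, keep), 34 (not in B, keep), 37 (in B, remove), 40 (not in B, keep)
A \ B = {4, 14, 25, 30, 34, 40}

{4, 14, 25, 30, 34, 40}


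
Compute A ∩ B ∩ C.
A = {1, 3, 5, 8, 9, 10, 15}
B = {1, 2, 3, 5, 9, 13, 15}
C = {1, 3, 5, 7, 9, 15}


Set A = {1, 3, 5, 8, 9, 10, 15}
Set B = {1, 2, 3, 5, 9, 13, 15}
Set C = {1, 3, 5, 7, 9, 15}
First, A ∩ B = {1, 3, 5, 9, 15}
Then, (A ∩ B) ∩ C = {1, 3, 5, 9, 15}

{1, 3, 5, 9, 15}


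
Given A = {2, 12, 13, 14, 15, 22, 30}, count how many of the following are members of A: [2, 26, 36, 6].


Set A = {2, 12, 13, 14, 15, 22, 30}
Candidates: [2, 26, 36, 6]
Check each candidate:
2 ∈ A, 26 ∉ A, 36 ∉ A, 6 ∉ A
Count of candidates in A: 1

1


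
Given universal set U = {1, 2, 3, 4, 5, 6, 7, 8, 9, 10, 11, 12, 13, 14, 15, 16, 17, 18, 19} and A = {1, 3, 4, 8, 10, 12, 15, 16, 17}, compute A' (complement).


Universal set U = {1, 2, 3, 4, 5, 6, 7, 8, 9, 10, 11, 12, 13, 14, 15, 16, 17, 18, 19}
Set A = {1, 3, 4, 8, 10, 12, 15, 16, 17}
A' = U \ A = elements in U but not in A
Checking each element of U:
1 (in A, exclude), 2 (not in A, include), 3 (in A, exclude), 4 (in A, exclude), 5 (not in A, include), 6 (not in A, include), 7 (not in A, include), 8 (in A, exclude), 9 (not in A, include), 10 (in A, exclude), 11 (not in A, include), 12 (in A, exclude), 13 (not in A, include), 14 (not in A, include), 15 (in A, exclude), 16 (in A, exclude), 17 (in A, exclude), 18 (not in A, include), 19 (not in A, include)
A' = {2, 5, 6, 7, 9, 11, 13, 14, 18, 19}

{2, 5, 6, 7, 9, 11, 13, 14, 18, 19}


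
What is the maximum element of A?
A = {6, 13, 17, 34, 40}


Set A = {6, 13, 17, 34, 40}
Elements in ascending order: 6, 13, 17, 34, 40
The largest element is 40.

40


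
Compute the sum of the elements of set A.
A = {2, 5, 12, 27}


Set A = {2, 5, 12, 27}
Sum = 2 + 5 + 12 + 27 = 46

46


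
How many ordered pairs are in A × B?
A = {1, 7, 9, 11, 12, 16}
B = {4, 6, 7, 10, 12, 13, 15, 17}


Set A = {1, 7, 9, 11, 12, 16} has 6 elements.
Set B = {4, 6, 7, 10, 12, 13, 15, 17} has 8 elements.
|A × B| = |A| × |B| = 6 × 8 = 48

48


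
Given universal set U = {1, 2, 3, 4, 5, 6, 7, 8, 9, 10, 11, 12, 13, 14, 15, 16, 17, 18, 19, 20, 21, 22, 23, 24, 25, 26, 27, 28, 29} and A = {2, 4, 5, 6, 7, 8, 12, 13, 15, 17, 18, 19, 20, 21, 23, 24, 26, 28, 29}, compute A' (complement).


Universal set U = {1, 2, 3, 4, 5, 6, 7, 8, 9, 10, 11, 12, 13, 14, 15, 16, 17, 18, 19, 20, 21, 22, 23, 24, 25, 26, 27, 28, 29}
Set A = {2, 4, 5, 6, 7, 8, 12, 13, 15, 17, 18, 19, 20, 21, 23, 24, 26, 28, 29}
A' = U \ A = elements in U but not in A
Checking each element of U:
1 (not in A, include), 2 (in A, exclude), 3 (not in A, include), 4 (in A, exclude), 5 (in A, exclude), 6 (in A, exclude), 7 (in A, exclude), 8 (in A, exclude), 9 (not in A, include), 10 (not in A, include), 11 (not in A, include), 12 (in A, exclude), 13 (in A, exclude), 14 (not in A, include), 15 (in A, exclude), 16 (not in A, include), 17 (in A, exclude), 18 (in A, exclude), 19 (in A, exclude), 20 (in A, exclude), 21 (in A, exclude), 22 (not in A, include), 23 (in A, exclude), 24 (in A, exclude), 25 (not in A, include), 26 (in A, exclude), 27 (not in A, include), 28 (in A, exclude), 29 (in A, exclude)
A' = {1, 3, 9, 10, 11, 14, 16, 22, 25, 27}

{1, 3, 9, 10, 11, 14, 16, 22, 25, 27}


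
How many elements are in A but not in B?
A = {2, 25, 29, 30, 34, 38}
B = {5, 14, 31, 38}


Set A = {2, 25, 29, 30, 34, 38}
Set B = {5, 14, 31, 38}
A \ B = {2, 25, 29, 30, 34}
|A \ B| = 5

5


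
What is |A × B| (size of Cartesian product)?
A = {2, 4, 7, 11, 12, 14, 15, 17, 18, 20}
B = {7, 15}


Set A = {2, 4, 7, 11, 12, 14, 15, 17, 18, 20} has 10 elements.
Set B = {7, 15} has 2 elements.
|A × B| = |A| × |B| = 10 × 2 = 20

20


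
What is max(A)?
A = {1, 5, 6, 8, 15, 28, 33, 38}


Set A = {1, 5, 6, 8, 15, 28, 33, 38}
Elements in ascending order: 1, 5, 6, 8, 15, 28, 33, 38
The largest element is 38.

38


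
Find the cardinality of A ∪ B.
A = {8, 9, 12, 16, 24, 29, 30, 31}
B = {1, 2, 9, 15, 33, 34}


Set A = {8, 9, 12, 16, 24, 29, 30, 31}, |A| = 8
Set B = {1, 2, 9, 15, 33, 34}, |B| = 6
A ∩ B = {9}, |A ∩ B| = 1
|A ∪ B| = |A| + |B| - |A ∩ B| = 8 + 6 - 1 = 13

13


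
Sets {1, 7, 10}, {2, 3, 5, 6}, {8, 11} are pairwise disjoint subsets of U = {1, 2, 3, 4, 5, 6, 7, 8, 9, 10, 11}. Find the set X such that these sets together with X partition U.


U = {1, 2, 3, 4, 5, 6, 7, 8, 9, 10, 11}
Shown blocks: {1, 7, 10}, {2, 3, 5, 6}, {8, 11}
A partition's blocks are pairwise disjoint and cover U, so the missing block = U \ (union of shown blocks).
Union of shown blocks: {1, 2, 3, 5, 6, 7, 8, 10, 11}
Missing block = U \ (union) = {4, 9}

{4, 9}


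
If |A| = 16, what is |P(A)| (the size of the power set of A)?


The set has 16 elements.
The power set contains all possible subsets.
|P(A)| = 2^|A| = 2^16 = 65536

65536


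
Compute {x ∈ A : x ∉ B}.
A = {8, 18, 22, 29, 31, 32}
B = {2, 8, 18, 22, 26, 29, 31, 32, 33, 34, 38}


Set A = {8, 18, 22, 29, 31, 32}
Set B = {2, 8, 18, 22, 26, 29, 31, 32, 33, 34, 38}
Check each element of A against B:
8 ∈ B, 18 ∈ B, 22 ∈ B, 29 ∈ B, 31 ∈ B, 32 ∈ B
Elements of A not in B: {}

{}


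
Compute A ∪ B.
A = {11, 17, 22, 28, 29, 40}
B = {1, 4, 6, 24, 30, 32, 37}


Set A = {11, 17, 22, 28, 29, 40}
Set B = {1, 4, 6, 24, 30, 32, 37}
A ∪ B includes all elements in either set.
Elements from A: {11, 17, 22, 28, 29, 40}
Elements from B not already included: {1, 4, 6, 24, 30, 32, 37}
A ∪ B = {1, 4, 6, 11, 17, 22, 24, 28, 29, 30, 32, 37, 40}

{1, 4, 6, 11, 17, 22, 24, 28, 29, 30, 32, 37, 40}


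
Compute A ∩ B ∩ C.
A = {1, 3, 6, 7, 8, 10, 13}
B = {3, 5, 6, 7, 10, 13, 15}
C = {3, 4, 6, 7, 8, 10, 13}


Set A = {1, 3, 6, 7, 8, 10, 13}
Set B = {3, 5, 6, 7, 10, 13, 15}
Set C = {3, 4, 6, 7, 8, 10, 13}
First, A ∩ B = {3, 6, 7, 10, 13}
Then, (A ∩ B) ∩ C = {3, 6, 7, 10, 13}

{3, 6, 7, 10, 13}


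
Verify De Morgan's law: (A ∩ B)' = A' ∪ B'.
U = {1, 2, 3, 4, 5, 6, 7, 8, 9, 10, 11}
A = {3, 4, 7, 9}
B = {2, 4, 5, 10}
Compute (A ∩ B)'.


U = {1, 2, 3, 4, 5, 6, 7, 8, 9, 10, 11}
A = {3, 4, 7, 9}, B = {2, 4, 5, 10}
A ∩ B = {4}
(A ∩ B)' = U \ (A ∩ B) = {1, 2, 3, 5, 6, 7, 8, 9, 10, 11}
Verification via A' ∪ B': A' = {1, 2, 5, 6, 8, 10, 11}, B' = {1, 3, 6, 7, 8, 9, 11}
A' ∪ B' = {1, 2, 3, 5, 6, 7, 8, 9, 10, 11} ✓

{1, 2, 3, 5, 6, 7, 8, 9, 10, 11}


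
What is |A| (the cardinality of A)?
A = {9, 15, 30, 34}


Set A = {9, 15, 30, 34}
Listing elements: 9, 15, 30, 34
Counting: 4 elements
|A| = 4

4


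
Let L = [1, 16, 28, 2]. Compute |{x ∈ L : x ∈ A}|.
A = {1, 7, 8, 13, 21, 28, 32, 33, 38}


Set A = {1, 7, 8, 13, 21, 28, 32, 33, 38}
Candidates: [1, 16, 28, 2]
Check each candidate:
1 ∈ A, 16 ∉ A, 28 ∈ A, 2 ∉ A
Count of candidates in A: 2

2


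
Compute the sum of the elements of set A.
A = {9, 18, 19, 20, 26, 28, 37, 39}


Set A = {9, 18, 19, 20, 26, 28, 37, 39}
Sum = 9 + 18 + 19 + 20 + 26 + 28 + 37 + 39 = 196

196


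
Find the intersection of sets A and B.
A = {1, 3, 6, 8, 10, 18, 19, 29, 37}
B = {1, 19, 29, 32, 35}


Set A = {1, 3, 6, 8, 10, 18, 19, 29, 37}
Set B = {1, 19, 29, 32, 35}
A ∩ B includes only elements in both sets.
Check each element of A against B:
1 ✓, 3 ✗, 6 ✗, 8 ✗, 10 ✗, 18 ✗, 19 ✓, 29 ✓, 37 ✗
A ∩ B = {1, 19, 29}

{1, 19, 29}


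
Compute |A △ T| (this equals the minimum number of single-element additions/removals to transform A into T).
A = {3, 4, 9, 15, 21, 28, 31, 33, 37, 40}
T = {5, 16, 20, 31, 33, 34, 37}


Set A = {3, 4, 9, 15, 21, 28, 31, 33, 37, 40}
Set T = {5, 16, 20, 31, 33, 34, 37}
Elements to remove from A (in A, not in T): {3, 4, 9, 15, 21, 28, 40} → 7 removals
Elements to add to A (in T, not in A): {5, 16, 20, 34} → 4 additions
Total edits = 7 + 4 = 11

11


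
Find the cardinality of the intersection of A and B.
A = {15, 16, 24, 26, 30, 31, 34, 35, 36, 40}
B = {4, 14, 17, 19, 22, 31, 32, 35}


Set A = {15, 16, 24, 26, 30, 31, 34, 35, 36, 40}
Set B = {4, 14, 17, 19, 22, 31, 32, 35}
A ∩ B = {31, 35}
|A ∩ B| = 2

2


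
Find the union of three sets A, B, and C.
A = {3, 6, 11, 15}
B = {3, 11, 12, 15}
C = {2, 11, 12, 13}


Set A = {3, 6, 11, 15}
Set B = {3, 11, 12, 15}
Set C = {2, 11, 12, 13}
First, A ∪ B = {3, 6, 11, 12, 15}
Then, (A ∪ B) ∪ C = {2, 3, 6, 11, 12, 13, 15}

{2, 3, 6, 11, 12, 13, 15}


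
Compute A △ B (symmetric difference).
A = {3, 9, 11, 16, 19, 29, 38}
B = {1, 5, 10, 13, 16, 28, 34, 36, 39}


Set A = {3, 9, 11, 16, 19, 29, 38}
Set B = {1, 5, 10, 13, 16, 28, 34, 36, 39}
A △ B = (A \ B) ∪ (B \ A)
Elements in A but not B: {3, 9, 11, 19, 29, 38}
Elements in B but not A: {1, 5, 10, 13, 28, 34, 36, 39}
A △ B = {1, 3, 5, 9, 10, 11, 13, 19, 28, 29, 34, 36, 38, 39}

{1, 3, 5, 9, 10, 11, 13, 19, 28, 29, 34, 36, 38, 39}


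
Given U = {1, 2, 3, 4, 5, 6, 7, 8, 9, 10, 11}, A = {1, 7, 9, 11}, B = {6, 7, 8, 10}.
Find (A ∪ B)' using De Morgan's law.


U = {1, 2, 3, 4, 5, 6, 7, 8, 9, 10, 11}
A = {1, 7, 9, 11}, B = {6, 7, 8, 10}
A ∪ B = {1, 6, 7, 8, 9, 10, 11}
(A ∪ B)' = U \ (A ∪ B) = {2, 3, 4, 5}
Verification via A' ∩ B': A' = {2, 3, 4, 5, 6, 8, 10}, B' = {1, 2, 3, 4, 5, 9, 11}
A' ∩ B' = {2, 3, 4, 5} ✓

{2, 3, 4, 5}


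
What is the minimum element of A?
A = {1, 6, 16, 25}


Set A = {1, 6, 16, 25}
Elements in ascending order: 1, 6, 16, 25
The smallest element is 1.

1


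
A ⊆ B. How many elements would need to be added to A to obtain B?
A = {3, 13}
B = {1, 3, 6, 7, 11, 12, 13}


Set A = {3, 13}, |A| = 2
Set B = {1, 3, 6, 7, 11, 12, 13}, |B| = 7
Since A ⊆ B: B \ A = {1, 6, 7, 11, 12}
|B| - |A| = 7 - 2 = 5

5


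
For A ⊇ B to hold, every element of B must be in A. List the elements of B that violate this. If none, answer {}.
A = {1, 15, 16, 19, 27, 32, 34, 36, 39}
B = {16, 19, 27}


Set A = {1, 15, 16, 19, 27, 32, 34, 36, 39}
Set B = {16, 19, 27}
Check each element of B against A:
16 ∈ A, 19 ∈ A, 27 ∈ A
Elements of B not in A: {}

{}


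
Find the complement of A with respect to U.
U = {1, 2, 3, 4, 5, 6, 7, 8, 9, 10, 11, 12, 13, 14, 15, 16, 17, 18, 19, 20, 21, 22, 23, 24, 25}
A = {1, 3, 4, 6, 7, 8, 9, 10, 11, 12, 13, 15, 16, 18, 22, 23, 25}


Universal set U = {1, 2, 3, 4, 5, 6, 7, 8, 9, 10, 11, 12, 13, 14, 15, 16, 17, 18, 19, 20, 21, 22, 23, 24, 25}
Set A = {1, 3, 4, 6, 7, 8, 9, 10, 11, 12, 13, 15, 16, 18, 22, 23, 25}
A' = U \ A = elements in U but not in A
Checking each element of U:
1 (in A, exclude), 2 (not in A, include), 3 (in A, exclude), 4 (in A, exclude), 5 (not in A, include), 6 (in A, exclude), 7 (in A, exclude), 8 (in A, exclude), 9 (in A, exclude), 10 (in A, exclude), 11 (in A, exclude), 12 (in A, exclude), 13 (in A, exclude), 14 (not in A, include), 15 (in A, exclude), 16 (in A, exclude), 17 (not in A, include), 18 (in A, exclude), 19 (not in A, include), 20 (not in A, include), 21 (not in A, include), 22 (in A, exclude), 23 (in A, exclude), 24 (not in A, include), 25 (in A, exclude)
A' = {2, 5, 14, 17, 19, 20, 21, 24}

{2, 5, 14, 17, 19, 20, 21, 24}


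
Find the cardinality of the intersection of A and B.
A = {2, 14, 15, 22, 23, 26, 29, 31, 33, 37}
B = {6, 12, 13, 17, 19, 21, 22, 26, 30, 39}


Set A = {2, 14, 15, 22, 23, 26, 29, 31, 33, 37}
Set B = {6, 12, 13, 17, 19, 21, 22, 26, 30, 39}
A ∩ B = {22, 26}
|A ∩ B| = 2

2


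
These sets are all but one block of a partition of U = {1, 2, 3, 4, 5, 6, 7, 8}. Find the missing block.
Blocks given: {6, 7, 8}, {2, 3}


U = {1, 2, 3, 4, 5, 6, 7, 8}
Shown blocks: {6, 7, 8}, {2, 3}
A partition's blocks are pairwise disjoint and cover U, so the missing block = U \ (union of shown blocks).
Union of shown blocks: {2, 3, 6, 7, 8}
Missing block = U \ (union) = {1, 4, 5}

{1, 4, 5}


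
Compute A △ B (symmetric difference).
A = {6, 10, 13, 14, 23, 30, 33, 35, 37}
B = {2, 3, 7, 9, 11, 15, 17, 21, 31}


Set A = {6, 10, 13, 14, 23, 30, 33, 35, 37}
Set B = {2, 3, 7, 9, 11, 15, 17, 21, 31}
A △ B = (A \ B) ∪ (B \ A)
Elements in A but not B: {6, 10, 13, 14, 23, 30, 33, 35, 37}
Elements in B but not A: {2, 3, 7, 9, 11, 15, 17, 21, 31}
A △ B = {2, 3, 6, 7, 9, 10, 11, 13, 14, 15, 17, 21, 23, 30, 31, 33, 35, 37}

{2, 3, 6, 7, 9, 10, 11, 13, 14, 15, 17, 21, 23, 30, 31, 33, 35, 37}


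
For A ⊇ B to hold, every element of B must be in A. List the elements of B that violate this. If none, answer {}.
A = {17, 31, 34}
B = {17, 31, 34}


Set A = {17, 31, 34}
Set B = {17, 31, 34}
Check each element of B against A:
17 ∈ A, 31 ∈ A, 34 ∈ A
Elements of B not in A: {}

{}


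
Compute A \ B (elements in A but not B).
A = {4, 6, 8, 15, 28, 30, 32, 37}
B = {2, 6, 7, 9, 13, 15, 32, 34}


Set A = {4, 6, 8, 15, 28, 30, 32, 37}
Set B = {2, 6, 7, 9, 13, 15, 32, 34}
A \ B includes elements in A that are not in B.
Check each element of A:
4 (not in B, keep), 6 (in B, remove), 8 (not in B, keep), 15 (in B, remove), 28 (not in B, keep), 30 (not in B, keep), 32 (in B, remove), 37 (not in B, keep)
A \ B = {4, 8, 28, 30, 37}

{4, 8, 28, 30, 37}


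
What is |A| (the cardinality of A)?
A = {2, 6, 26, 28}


Set A = {2, 6, 26, 28}
Listing elements: 2, 6, 26, 28
Counting: 4 elements
|A| = 4

4


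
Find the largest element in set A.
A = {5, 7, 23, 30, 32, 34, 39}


Set A = {5, 7, 23, 30, 32, 34, 39}
Elements in ascending order: 5, 7, 23, 30, 32, 34, 39
The largest element is 39.

39


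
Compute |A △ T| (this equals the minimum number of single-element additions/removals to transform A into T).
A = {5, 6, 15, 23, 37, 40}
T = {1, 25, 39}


Set A = {5, 6, 15, 23, 37, 40}
Set T = {1, 25, 39}
Elements to remove from A (in A, not in T): {5, 6, 15, 23, 37, 40} → 6 removals
Elements to add to A (in T, not in A): {1, 25, 39} → 3 additions
Total edits = 6 + 3 = 9

9


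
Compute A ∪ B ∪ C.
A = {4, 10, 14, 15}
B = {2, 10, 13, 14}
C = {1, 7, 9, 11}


Set A = {4, 10, 14, 15}
Set B = {2, 10, 13, 14}
Set C = {1, 7, 9, 11}
First, A ∪ B = {2, 4, 10, 13, 14, 15}
Then, (A ∪ B) ∪ C = {1, 2, 4, 7, 9, 10, 11, 13, 14, 15}

{1, 2, 4, 7, 9, 10, 11, 13, 14, 15}


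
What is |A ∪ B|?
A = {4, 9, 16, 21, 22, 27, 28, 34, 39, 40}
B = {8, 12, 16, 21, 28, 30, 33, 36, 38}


Set A = {4, 9, 16, 21, 22, 27, 28, 34, 39, 40}, |A| = 10
Set B = {8, 12, 16, 21, 28, 30, 33, 36, 38}, |B| = 9
A ∩ B = {16, 21, 28}, |A ∩ B| = 3
|A ∪ B| = |A| + |B| - |A ∩ B| = 10 + 9 - 3 = 16

16


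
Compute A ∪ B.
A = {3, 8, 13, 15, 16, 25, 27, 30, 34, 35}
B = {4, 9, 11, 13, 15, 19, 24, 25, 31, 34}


Set A = {3, 8, 13, 15, 16, 25, 27, 30, 34, 35}
Set B = {4, 9, 11, 13, 15, 19, 24, 25, 31, 34}
A ∪ B includes all elements in either set.
Elements from A: {3, 8, 13, 15, 16, 25, 27, 30, 34, 35}
Elements from B not already included: {4, 9, 11, 19, 24, 31}
A ∪ B = {3, 4, 8, 9, 11, 13, 15, 16, 19, 24, 25, 27, 30, 31, 34, 35}

{3, 4, 8, 9, 11, 13, 15, 16, 19, 24, 25, 27, 30, 31, 34, 35}


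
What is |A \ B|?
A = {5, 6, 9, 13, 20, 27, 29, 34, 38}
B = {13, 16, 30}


Set A = {5, 6, 9, 13, 20, 27, 29, 34, 38}
Set B = {13, 16, 30}
A \ B = {5, 6, 9, 20, 27, 29, 34, 38}
|A \ B| = 8

8


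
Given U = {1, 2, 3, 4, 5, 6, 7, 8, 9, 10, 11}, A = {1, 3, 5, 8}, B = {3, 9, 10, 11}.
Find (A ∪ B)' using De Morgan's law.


U = {1, 2, 3, 4, 5, 6, 7, 8, 9, 10, 11}
A = {1, 3, 5, 8}, B = {3, 9, 10, 11}
A ∪ B = {1, 3, 5, 8, 9, 10, 11}
(A ∪ B)' = U \ (A ∪ B) = {2, 4, 6, 7}
Verification via A' ∩ B': A' = {2, 4, 6, 7, 9, 10, 11}, B' = {1, 2, 4, 5, 6, 7, 8}
A' ∩ B' = {2, 4, 6, 7} ✓

{2, 4, 6, 7}


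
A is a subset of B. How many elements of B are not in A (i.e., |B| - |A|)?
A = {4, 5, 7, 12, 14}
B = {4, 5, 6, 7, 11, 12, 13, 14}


Set A = {4, 5, 7, 12, 14}, |A| = 5
Set B = {4, 5, 6, 7, 11, 12, 13, 14}, |B| = 8
Since A ⊆ B: B \ A = {6, 11, 13}
|B| - |A| = 8 - 5 = 3

3


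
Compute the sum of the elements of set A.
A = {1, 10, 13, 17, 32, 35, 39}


Set A = {1, 10, 13, 17, 32, 35, 39}
Sum = 1 + 10 + 13 + 17 + 32 + 35 + 39 = 147

147


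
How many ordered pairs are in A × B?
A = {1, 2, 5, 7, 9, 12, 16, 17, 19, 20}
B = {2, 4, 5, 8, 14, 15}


Set A = {1, 2, 5, 7, 9, 12, 16, 17, 19, 20} has 10 elements.
Set B = {2, 4, 5, 8, 14, 15} has 6 elements.
|A × B| = |A| × |B| = 10 × 6 = 60

60


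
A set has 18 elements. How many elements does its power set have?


The set has 18 elements.
The power set contains all possible subsets.
|P(A)| = 2^|A| = 2^18 = 262144

262144


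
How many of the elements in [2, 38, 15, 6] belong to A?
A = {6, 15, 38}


Set A = {6, 15, 38}
Candidates: [2, 38, 15, 6]
Check each candidate:
2 ∉ A, 38 ∈ A, 15 ∈ A, 6 ∈ A
Count of candidates in A: 3

3


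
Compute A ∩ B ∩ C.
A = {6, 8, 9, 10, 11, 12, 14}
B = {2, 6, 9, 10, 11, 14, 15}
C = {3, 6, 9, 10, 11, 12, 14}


Set A = {6, 8, 9, 10, 11, 12, 14}
Set B = {2, 6, 9, 10, 11, 14, 15}
Set C = {3, 6, 9, 10, 11, 12, 14}
First, A ∩ B = {6, 9, 10, 11, 14}
Then, (A ∩ B) ∩ C = {6, 9, 10, 11, 14}

{6, 9, 10, 11, 14}


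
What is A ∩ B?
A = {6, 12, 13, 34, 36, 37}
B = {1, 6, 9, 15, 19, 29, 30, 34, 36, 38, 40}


Set A = {6, 12, 13, 34, 36, 37}
Set B = {1, 6, 9, 15, 19, 29, 30, 34, 36, 38, 40}
A ∩ B includes only elements in both sets.
Check each element of A against B:
6 ✓, 12 ✗, 13 ✗, 34 ✓, 36 ✓, 37 ✗
A ∩ B = {6, 34, 36}

{6, 34, 36}


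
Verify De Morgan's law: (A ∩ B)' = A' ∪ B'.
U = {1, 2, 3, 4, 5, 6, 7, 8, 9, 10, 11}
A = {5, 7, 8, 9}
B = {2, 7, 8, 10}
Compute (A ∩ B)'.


U = {1, 2, 3, 4, 5, 6, 7, 8, 9, 10, 11}
A = {5, 7, 8, 9}, B = {2, 7, 8, 10}
A ∩ B = {7, 8}
(A ∩ B)' = U \ (A ∩ B) = {1, 2, 3, 4, 5, 6, 9, 10, 11}
Verification via A' ∪ B': A' = {1, 2, 3, 4, 6, 10, 11}, B' = {1, 3, 4, 5, 6, 9, 11}
A' ∪ B' = {1, 2, 3, 4, 5, 6, 9, 10, 11} ✓

{1, 2, 3, 4, 5, 6, 9, 10, 11}
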